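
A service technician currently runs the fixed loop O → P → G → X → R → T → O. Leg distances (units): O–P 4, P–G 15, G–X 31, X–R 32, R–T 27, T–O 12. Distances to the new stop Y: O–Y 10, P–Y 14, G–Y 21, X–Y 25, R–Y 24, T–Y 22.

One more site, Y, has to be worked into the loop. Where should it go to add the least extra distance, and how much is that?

+15 — insert Y between G and X.

Insertion cost between consecutive stops i–j is d(i,Y) + d(Y,j) − d(i,j):
  between O and P: 10 + 14 − 4 = 20
  between P and G: 14 + 21 − 15 = 20
  between G and X: 21 + 25 − 31 = 15
  between X and R: 25 + 24 − 32 = 17
  between R and T: 24 + 22 − 27 = 19
  between T and O: 22 + 10 − 12 = 20
Cheapest insertion is between G and X, adding 15.
New total = 121 + 15 = 136.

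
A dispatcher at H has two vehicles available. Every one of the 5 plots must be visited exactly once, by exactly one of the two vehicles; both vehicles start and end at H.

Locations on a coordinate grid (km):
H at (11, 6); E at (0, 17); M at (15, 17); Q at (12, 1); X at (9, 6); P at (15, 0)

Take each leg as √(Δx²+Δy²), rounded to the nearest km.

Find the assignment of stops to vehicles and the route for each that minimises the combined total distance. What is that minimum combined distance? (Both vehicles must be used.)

Minimum combined distance: 58 km.

Check every non-empty split of the stops between the two vehicles; for each half take its own optimal tour:
  {E} + {M, Q, X, P}: 32 + 40 = 72
  {M} + {E, Q, X, P}: 24 + 46 = 70
  {E, M} + {Q, X, P}: 43 + 18 = 61
  {Q} + {E, M, X, P}: 10 + 55 = 65
  {E, Q} + {M, X, P}: 41 + 39 = 80
  {M, Q} + {E, X, P}: 33 + 45 = 78
  … (15 splits in total)
  {E, M, X} + {Q, P}: 43 + 15 = 58  ← best
Best: vehicle 1 H → M → E → X → H = 43; vehicle 2 H → Q → P → H = 15; combined 58.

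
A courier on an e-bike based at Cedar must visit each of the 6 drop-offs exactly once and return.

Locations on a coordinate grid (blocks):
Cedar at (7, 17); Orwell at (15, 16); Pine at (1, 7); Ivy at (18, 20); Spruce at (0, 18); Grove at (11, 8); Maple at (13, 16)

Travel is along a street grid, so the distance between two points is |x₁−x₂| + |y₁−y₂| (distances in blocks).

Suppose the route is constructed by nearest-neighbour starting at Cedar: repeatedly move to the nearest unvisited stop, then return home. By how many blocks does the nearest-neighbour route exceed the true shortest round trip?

From Cedar: Maple=7, Spruce=8, Orwell=9, Grove=13, Ivy=14, Pine=16 → choose Maple (7).
From Maple: Orwell=2, Ivy=9, Grove=10, Spruce=15, Pine=21 → choose Orwell (2).
From Orwell: Ivy=7, Grove=12, Spruce=17, Pine=23 → choose Ivy (7).
From Ivy: Grove=19, Spruce=20, Pine=30 → choose Grove (19).
From Grove: Pine=11, Spruce=21 → choose Pine (11).
From Pine: Spruce=12 → choose Spruce (12).
NN route Cedar → Maple → Orwell → Ivy → Grove → Pine → Spruce → Cedar costs 66.
Optimal: Cedar → Ivy → Orwell → Maple → Grove → Pine → Spruce → Cedar costs 64 (by enumerating all 360 distinct tours).
Excess = 66 − 64 = 2.

Excess over optimum: 2 blocks.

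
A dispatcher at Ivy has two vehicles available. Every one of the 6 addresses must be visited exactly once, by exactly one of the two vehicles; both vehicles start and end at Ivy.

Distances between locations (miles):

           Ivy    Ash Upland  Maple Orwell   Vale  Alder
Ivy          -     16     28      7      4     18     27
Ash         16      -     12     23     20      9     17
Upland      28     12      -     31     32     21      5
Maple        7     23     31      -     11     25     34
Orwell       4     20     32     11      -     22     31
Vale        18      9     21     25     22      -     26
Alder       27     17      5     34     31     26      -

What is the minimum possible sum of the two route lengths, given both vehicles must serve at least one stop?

Check every non-empty split of the stops between the two vehicles; for each half take its own optimal tour:
  {Ash} + {Upland, Maple, Orwell, Vale, Alder}: 32 + 93 = 125
  {Upland} + {Ash, Maple, Orwell, Vale, Alder}: 56 + 93 = 149
  {Ash, Upland} + {Maple, Orwell, Vale, Alder}: 56 + 93 = 149
  {Maple} + {Ash, Upland, Orwell, Vale, Alder}: 14 + 79 = 93
  {Ash, Maple} + {Upland, Orwell, Vale, Alder}: 46 + 79 = 125
  {Upland, Maple} + {Ash, Orwell, Vale, Alder}: 66 + 79 = 145
  … (31 splits in total)
Best: vehicle 1 Ivy → Maple → Ivy = 14; vehicle 2 Ivy → Orwell → Vale → Ash → Upland → Alder → Ivy = 79; combined 93.

Minimum combined distance: 93 miles.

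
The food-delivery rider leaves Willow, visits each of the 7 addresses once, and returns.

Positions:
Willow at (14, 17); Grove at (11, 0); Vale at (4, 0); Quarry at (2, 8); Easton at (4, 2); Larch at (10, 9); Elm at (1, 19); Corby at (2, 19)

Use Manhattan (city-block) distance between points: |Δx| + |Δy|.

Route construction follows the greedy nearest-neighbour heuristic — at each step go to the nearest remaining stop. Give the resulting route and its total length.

Total distance 82 via the nearest-neighbour route Willow → Larch → Quarry → Easton → Vale → Grove → Corby → Elm → Willow.

From Willow: distances to unvisited — Larch=12, Corby=14, Elm=15, Grove=20, Quarry=21, Easton=25, Vale=27. Nearest is Larch (12).
From Larch: distances to unvisited — Quarry=9, Grove=10, Easton=13, Vale=15, Corby=18, Elm=19. Nearest is Quarry (9).
From Quarry: distances to unvisited — Easton=8, Vale=10, Corby=11, Elm=12, Grove=17. Nearest is Easton (8).
From Easton: distances to unvisited — Vale=2, Grove=9, Corby=19, Elm=20. Nearest is Vale (2).
From Vale: distances to unvisited — Grove=7, Corby=21, Elm=22. Nearest is Grove (7).
From Grove: distances to unvisited — Corby=28, Elm=29. Nearest is Corby (28).
From Corby: distances to unvisited — Elm=1. Nearest is Elm (1).
Return Elm→Willow: 15.
Total = 12 + 9 + 8 + 2 + 7 + 28 + 1 + 15 = 82.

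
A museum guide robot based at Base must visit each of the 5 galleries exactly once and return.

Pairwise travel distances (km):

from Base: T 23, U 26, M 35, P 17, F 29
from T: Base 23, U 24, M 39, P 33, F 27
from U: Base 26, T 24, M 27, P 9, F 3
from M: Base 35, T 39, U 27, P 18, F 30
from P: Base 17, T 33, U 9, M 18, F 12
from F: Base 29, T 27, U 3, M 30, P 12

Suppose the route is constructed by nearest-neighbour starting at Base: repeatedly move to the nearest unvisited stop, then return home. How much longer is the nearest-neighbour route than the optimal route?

Base: P=17, T=23, U=26, F=29, M=35 ⇒ P
P: U=9, F=12, M=18, T=33 ⇒ U
U: F=3, T=24, M=27 ⇒ F
F: T=27, M=30 ⇒ T
T: M=39 ⇒ M
NN route Base → P → U → F → T → M → Base costs 130.
Optimal: Base → T → U → F → M → P → Base costs 115 (by enumerating all 60 distinct tours).
Excess = 130 − 115 = 15.

15 km longer than the optimal tour.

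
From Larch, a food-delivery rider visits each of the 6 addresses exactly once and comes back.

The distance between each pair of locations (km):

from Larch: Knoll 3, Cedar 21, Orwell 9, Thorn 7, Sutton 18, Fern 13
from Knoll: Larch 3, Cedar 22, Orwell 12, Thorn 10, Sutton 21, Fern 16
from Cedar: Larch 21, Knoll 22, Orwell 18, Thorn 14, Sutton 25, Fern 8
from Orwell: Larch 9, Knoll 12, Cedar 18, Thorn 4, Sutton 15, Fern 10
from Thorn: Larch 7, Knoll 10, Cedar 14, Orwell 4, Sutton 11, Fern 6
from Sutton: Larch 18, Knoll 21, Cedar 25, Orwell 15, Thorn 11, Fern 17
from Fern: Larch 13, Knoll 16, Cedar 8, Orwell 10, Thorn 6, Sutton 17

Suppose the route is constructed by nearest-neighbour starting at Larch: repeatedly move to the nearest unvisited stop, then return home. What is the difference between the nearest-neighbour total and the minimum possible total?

Excess over optimum: 4 km.

From Larch: Knoll=3, Thorn=7, Orwell=9, Fern=13, Sutton=18, Cedar=21 → choose Knoll (3).
From Knoll: Thorn=10, Orwell=12, Fern=16, Sutton=21, Cedar=22 → choose Thorn (10).
From Thorn: Orwell=4, Fern=6, Sutton=11, Cedar=14 → choose Orwell (4).
From Orwell: Fern=10, Sutton=15, Cedar=18 → choose Fern (10).
From Fern: Cedar=8, Sutton=17 → choose Cedar (8).
From Cedar: Sutton=25 → choose Sutton (25).
NN route Larch → Knoll → Thorn → Orwell → Fern → Cedar → Sutton → Larch costs 78.
Optimal: Larch → Knoll → Cedar → Fern → Thorn → Sutton → Orwell → Larch costs 74 (by enumerating all 360 distinct tours).
Excess = 78 − 74 = 4.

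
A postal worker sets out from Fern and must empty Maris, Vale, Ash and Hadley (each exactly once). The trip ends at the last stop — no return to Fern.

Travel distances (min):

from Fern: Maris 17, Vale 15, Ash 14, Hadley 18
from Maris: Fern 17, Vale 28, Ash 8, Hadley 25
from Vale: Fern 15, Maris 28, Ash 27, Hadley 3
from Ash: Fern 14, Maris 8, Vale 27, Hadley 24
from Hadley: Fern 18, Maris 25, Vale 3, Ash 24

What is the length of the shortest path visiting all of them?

There are 4! = 24 possible orderings.
Fern → Maris → Vale → Ash → Hadley: 17+28+27+24 = 96
Fern → Maris → Vale → Hadley → Ash: 17+28+3+24 = 72
Fern → Maris → Ash → Vale → Hadley: 17+8+27+3 = 55
Fern → Maris → Ash → Hadley → Vale: 17+8+24+3 = 52
Fern → Maris → Hadley → Vale → Ash: 17+25+3+27 = 72
Fern → Maris → Hadley → Ash → Vale: 17+25+24+27 = 93
Fern → Vale → Maris → Ash → Hadley: 15+28+8+24 = 75
Fern → Vale → Maris → Hadley → Ash: 15+28+25+24 = 92
Fern → Vale → Ash → Maris → Hadley: 15+27+8+25 = 75
Fern → Vale → Ash → Hadley → Maris: 15+27+24+25 = 91
Fern → Vale → Hadley → Maris → Ash: 15+3+25+8 = 51
Fern → Vale → Hadley → Ash → Maris: 15+3+24+8 = 50
Fern → Ash → Maris → Vale → Hadley: 14+8+28+3 = 53
Fern → Ash → Maris → Hadley → Vale: 14+8+25+3 = 50
… (10 more)
The minimum is 50.
One shortest path: Fern → Vale → Hadley → Ash → Maris.

50 min — the minimum one-way total.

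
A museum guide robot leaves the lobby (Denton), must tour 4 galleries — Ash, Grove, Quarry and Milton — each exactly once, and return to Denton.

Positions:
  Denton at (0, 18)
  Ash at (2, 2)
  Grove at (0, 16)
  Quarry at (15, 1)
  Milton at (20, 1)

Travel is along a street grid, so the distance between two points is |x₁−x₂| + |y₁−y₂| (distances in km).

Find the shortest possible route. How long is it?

Minimum total distance: 74 km.

There are 12 distinct closed tours to check (reversals are equivalent).
Denton→Ash→Grove→Quarry→Milton→Denton: 18+16+30+5+37 = 106
Denton→Ash→Grove→Milton→Quarry→Denton: 18+16+35+5+32 = 106
Denton→Ash→Quarry→Grove→Milton→Denton: 18+14+30+35+37 = 134
Denton→Ash→Quarry→Milton→Grove→Denton: 18+14+5+35+2 = 74
Denton→Ash→Milton→Grove→Quarry→Denton: 18+19+35+30+32 = 134
Denton→Ash→Milton→Quarry→Grove→Denton: 18+19+5+30+2 = 74
Denton→Grove→Ash→Quarry→Milton→Denton: 2+16+14+5+37 = 74
Denton→Grove→Ash→Milton→Quarry→Denton: 2+16+19+5+32 = 74
Denton→Grove→Quarry→Ash→Milton→Denton: 2+30+14+19+37 = 102
Denton→Grove→Milton→Ash→Quarry→Denton: 2+35+19+14+32 = 102
Denton→Quarry→Ash→Grove→Milton→Denton: 32+14+16+35+37 = 134
Denton→Quarry→Grove→Ash→Milton→Denton: 32+30+16+19+37 = 134
The minimum is 74.
One optimal route: Denton → Ash → Quarry → Milton → Grove → Denton (or its reverse).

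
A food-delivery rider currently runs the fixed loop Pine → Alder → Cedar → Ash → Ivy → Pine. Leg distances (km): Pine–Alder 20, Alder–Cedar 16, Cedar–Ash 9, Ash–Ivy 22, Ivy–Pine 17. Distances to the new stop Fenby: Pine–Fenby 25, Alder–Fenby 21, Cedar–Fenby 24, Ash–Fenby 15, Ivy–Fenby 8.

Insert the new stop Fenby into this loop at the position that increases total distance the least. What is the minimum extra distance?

+1 km — insert Fenby between Ash and Ivy.

Insertion cost between consecutive stops i–j is d(i,Fenby) + d(Fenby,j) − d(i,j):
  between Pine and Alder: 25 + 21 − 20 = 26
  between Alder and Cedar: 21 + 24 − 16 = 29
  between Cedar and Ash: 24 + 15 − 9 = 30
  between Ash and Ivy: 15 + 8 − 22 = 1
  between Ivy and Pine: 8 + 25 − 17 = 16
Cheapest insertion is between Ash and Ivy, adding 1.
New total = 84 + 1 = 85.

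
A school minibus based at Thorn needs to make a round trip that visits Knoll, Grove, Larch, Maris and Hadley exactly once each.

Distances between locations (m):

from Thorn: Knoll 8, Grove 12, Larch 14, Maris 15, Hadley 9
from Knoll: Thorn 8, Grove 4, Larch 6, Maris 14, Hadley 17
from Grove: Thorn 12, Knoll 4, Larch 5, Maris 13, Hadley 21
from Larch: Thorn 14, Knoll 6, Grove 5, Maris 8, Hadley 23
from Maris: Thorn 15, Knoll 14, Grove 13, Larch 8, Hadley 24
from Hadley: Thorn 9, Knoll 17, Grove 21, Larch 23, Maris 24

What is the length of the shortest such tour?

Minimum total distance: 58 m.

With 5 stops there are 5!/2 = 60 distinct round trips (a route and its reverse cost the same).
Thorn → Knoll → Grove → Larch → Maris → Hadley → Thorn: 8+4+5+8+24+9 = 58
Thorn → Knoll → Grove → Larch → Hadley → Maris → Thorn: 8+4+5+23+24+15 = 79
Thorn → Knoll → Grove → Maris → Larch → Hadley → Thorn: 8+4+13+8+23+9 = 65
Thorn → Knoll → Grove → Maris → Hadley → Larch → Thorn: 8+4+13+24+23+14 = 86
Thorn → Knoll → Grove → Hadley → Larch → Maris → Thorn: 8+4+21+23+8+15 = 79
Thorn → Knoll → Grove → Hadley → Maris → Larch → Thorn: 8+4+21+24+8+14 = 79
Thorn → Knoll → Larch → Grove → Maris → Hadley → Thorn: 8+6+5+13+24+9 = 65
Thorn → Knoll → Larch → Grove → Hadley → Maris → Thorn: 8+6+5+21+24+15 = 79
Thorn → Knoll → Larch → Maris → Grove → Hadley → Thorn: 8+6+8+13+21+9 = 65
Thorn → Knoll → Larch → Maris → Hadley → Grove → Thorn: 8+6+8+24+21+12 = 79
Thorn → Knoll → Larch → Hadley → Grove → Maris → Thorn: 8+6+23+21+13+15 = 86
Thorn → Knoll → Larch → Hadley → Maris → Grove → Thorn: 8+6+23+24+13+12 = 86
Thorn → Knoll → Maris → Grove → Larch → Hadley → Thorn: 8+14+13+5+23+9 = 72
Thorn → Knoll → Maris → Grove → Hadley → Larch → Thorn: 8+14+13+21+23+14 = 93
… (46 more)
The minimum is 58.
One optimal route: Thorn → Knoll → Grove → Larch → Maris → Hadley → Thorn (or its reverse).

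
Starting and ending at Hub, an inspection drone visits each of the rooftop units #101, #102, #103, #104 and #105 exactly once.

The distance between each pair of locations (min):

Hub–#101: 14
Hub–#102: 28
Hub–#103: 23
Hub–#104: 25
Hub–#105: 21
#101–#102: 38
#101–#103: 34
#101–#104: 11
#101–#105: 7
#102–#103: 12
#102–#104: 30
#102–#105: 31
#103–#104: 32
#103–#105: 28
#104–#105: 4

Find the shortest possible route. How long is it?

90 min — the shortest possible round trip.

There are 60 distinct closed tours to check (reversals are equivalent).
Hub-#101-#102-#103-#104-#105-Hub: 14+38+12+32+4+21 = 121
Hub-#101-#102-#103-#105-#104-Hub: 14+38+12+28+4+25 = 121
Hub-#101-#102-#104-#103-#105-Hub: 14+38+30+32+28+21 = 163
Hub-#101-#102-#104-#105-#103-Hub: 14+38+30+4+28+23 = 137
Hub-#101-#102-#105-#103-#104-Hub: 14+38+31+28+32+25 = 168
Hub-#101-#102-#105-#104-#103-Hub: 14+38+31+4+32+23 = 142
Hub-#101-#103-#102-#104-#105-Hub: 14+34+12+30+4+21 = 115
Hub-#101-#103-#102-#105-#104-Hub: 14+34+12+31+4+25 = 120
Hub-#101-#103-#104-#102-#105-Hub: 14+34+32+30+31+21 = 162
Hub-#101-#103-#104-#105-#102-Hub: 14+34+32+4+31+28 = 143
Hub-#101-#103-#105-#102-#104-Hub: 14+34+28+31+30+25 = 162
Hub-#101-#103-#105-#104-#102-Hub: 14+34+28+4+30+28 = 138
Hub-#101-#104-#102-#103-#105-Hub: 14+11+30+12+28+21 = 116
Hub-#101-#104-#102-#105-#103-Hub: 14+11+30+31+28+23 = 137
… (46 more)
Hub-#101-#105-#104-#102-#103-Hub: 14+7+4+30+12+23 = 90  ← best
The minimum is 90.
One optimal route: Hub → #101 → #105 → #104 → #102 → #103 → Hub (or its reverse).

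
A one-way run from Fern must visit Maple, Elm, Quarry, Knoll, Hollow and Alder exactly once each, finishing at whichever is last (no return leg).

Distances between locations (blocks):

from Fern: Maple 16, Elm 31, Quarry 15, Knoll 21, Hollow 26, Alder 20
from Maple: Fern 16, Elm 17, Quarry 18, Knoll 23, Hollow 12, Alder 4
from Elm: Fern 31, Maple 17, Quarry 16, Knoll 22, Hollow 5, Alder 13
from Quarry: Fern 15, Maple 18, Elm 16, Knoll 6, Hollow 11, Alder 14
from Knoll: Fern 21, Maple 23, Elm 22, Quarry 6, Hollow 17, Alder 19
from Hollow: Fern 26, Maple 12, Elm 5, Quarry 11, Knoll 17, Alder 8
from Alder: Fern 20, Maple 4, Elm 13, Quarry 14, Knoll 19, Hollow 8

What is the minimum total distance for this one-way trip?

There are 6! = 720 possible orderings.
Fern - Maple - Elm - Quarry - Knoll - Hollow - Alder: 16+17+16+6+17+8 = 80
Fern - Maple - Elm - Quarry - Knoll - Alder - Hollow: 16+17+16+6+19+8 = 82
Fern - Maple - Elm - Quarry - Hollow - Knoll - Alder: 16+17+16+11+17+19 = 96
Fern - Maple - Elm - Quarry - Hollow - Alder - Knoll: 16+17+16+11+8+19 = 87
Fern - Maple - Elm - Quarry - Alder - Knoll - Hollow: 16+17+16+14+19+17 = 99
Fern - Maple - Elm - Quarry - Alder - Hollow - Knoll: 16+17+16+14+8+17 = 88
Fern - Maple - Elm - Knoll - Quarry - Hollow - Alder: 16+17+22+6+11+8 = 80
Fern - Maple - Elm - Knoll - Quarry - Alder - Hollow: 16+17+22+6+14+8 = 83
… (712 more)
Fern - Maple - Alder - Elm - Hollow - Quarry - Knoll: 16+4+13+5+11+6 = 55  ← best
The minimum is 55.
One shortest path: Fern → Maple → Alder → Elm → Hollow → Quarry → Knoll.

Shortest open route: 55 blocks.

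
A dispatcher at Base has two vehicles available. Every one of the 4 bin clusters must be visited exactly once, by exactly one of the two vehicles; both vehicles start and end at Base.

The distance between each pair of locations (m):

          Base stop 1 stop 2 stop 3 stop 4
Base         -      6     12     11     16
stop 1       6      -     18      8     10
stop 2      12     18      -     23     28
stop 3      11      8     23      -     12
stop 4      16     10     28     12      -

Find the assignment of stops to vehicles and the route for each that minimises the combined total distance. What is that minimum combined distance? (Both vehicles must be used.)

Try each way of splitting the stops between the two vehicles (each non-empty) and, for each split, find the best tour for each vehicle:
  {stop 1} + {stop 2, stop 3, stop 4}: 12 + 63 = 75
  {stop 2} + {stop 1, stop 3, stop 4}: 24 + 39 = 63
  {stop 1, stop 2} + {stop 3, stop 4}: 36 + 39 = 75
  {stop 3} + {stop 1, stop 2, stop 4}: 22 + 56 = 78
  {stop 1, stop 3} + {stop 2, stop 4}: 25 + 56 = 81
  {stop 2, stop 3} + {stop 1, stop 4}: 46 + 32 = 78
  … (7 splits in total)
Best: vehicle 1 Base → stop 2 → Base = 24; vehicle 2 Base → stop 1 → stop 4 → stop 3 → Base = 39; combined 63.

63 m — the smallest possible combined total.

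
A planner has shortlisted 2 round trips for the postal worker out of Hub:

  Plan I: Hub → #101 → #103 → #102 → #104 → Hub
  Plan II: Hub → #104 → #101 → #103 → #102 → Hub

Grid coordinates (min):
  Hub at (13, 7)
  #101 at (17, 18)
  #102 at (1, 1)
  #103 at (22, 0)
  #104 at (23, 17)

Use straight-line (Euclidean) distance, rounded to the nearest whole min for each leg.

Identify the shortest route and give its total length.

73 min — Plan II is the shortest.

Plan I: 12 + 19 + 21 + 27 + 14 = 93
Plan II: 14 + 6 + 19 + 21 + 13 = 73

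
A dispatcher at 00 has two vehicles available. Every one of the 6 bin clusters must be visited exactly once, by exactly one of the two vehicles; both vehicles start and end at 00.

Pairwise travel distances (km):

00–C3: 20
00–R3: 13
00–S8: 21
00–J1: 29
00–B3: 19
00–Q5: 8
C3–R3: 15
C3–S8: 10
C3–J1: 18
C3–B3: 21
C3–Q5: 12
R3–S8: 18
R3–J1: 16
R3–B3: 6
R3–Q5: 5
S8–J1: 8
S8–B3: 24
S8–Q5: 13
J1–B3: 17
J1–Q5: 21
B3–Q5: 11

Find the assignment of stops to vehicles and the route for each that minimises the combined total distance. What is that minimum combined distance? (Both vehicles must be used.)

Check every non-empty split of the stops between the two vehicles; for each half take its own optimal tour:
  {C3} + {R3, S8, J1, B3, Q5}: 40 + 65 = 105
  {R3} + {C3, S8, J1, B3, Q5}: 26 + 74 = 100
  {C3, R3} + {S8, J1, B3, Q5}: 48 + 65 = 113
  {S8} + {C3, R3, J1, B3, Q5}: 42 + 74 = 116
  {C3, S8} + {R3, J1, B3, Q5}: 51 + 65 = 116
  {R3, S8} + {C3, J1, B3, Q5}: 52 + 74 = 126
  … (31 splits in total)
  {C3, R3, S8, J1, B3} + {Q5}: 74 + 16 = 90  ← best
Best: vehicle 1 00 → C3 → S8 → J1 → B3 → R3 → 00 = 74; vehicle 2 00 → Q5 → 00 = 16; combined 90.

90 km — the smallest possible combined total.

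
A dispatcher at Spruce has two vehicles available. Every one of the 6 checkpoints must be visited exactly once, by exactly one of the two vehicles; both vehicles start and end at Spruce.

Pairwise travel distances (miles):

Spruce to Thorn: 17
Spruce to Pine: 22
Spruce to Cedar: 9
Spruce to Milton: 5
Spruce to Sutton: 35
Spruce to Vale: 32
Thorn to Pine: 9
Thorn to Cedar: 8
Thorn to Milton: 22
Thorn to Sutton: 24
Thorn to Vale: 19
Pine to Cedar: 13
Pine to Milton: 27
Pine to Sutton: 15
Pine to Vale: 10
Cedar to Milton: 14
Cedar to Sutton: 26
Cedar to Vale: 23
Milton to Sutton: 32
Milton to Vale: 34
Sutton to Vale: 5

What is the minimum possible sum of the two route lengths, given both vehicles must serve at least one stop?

There are 2^5 − 1 = 31 ways to divide the 6 stops into two non-empty groups. For each, the best each vehicle can do is its own shortest tour through its group:
  {Thorn} + {Pine, Cedar, Milton, Sutton, Vale}: 34 + 74 = 108
  {Pine} + {Thorn, Cedar, Milton, Sutton, Vale}: 44 + 78 = 122
  {Thorn, Pine} + {Cedar, Milton, Sutton, Vale}: 48 + 74 = 122
  {Cedar} + {Thorn, Pine, Milton, Sutton, Vale}: 18 + 78 = 96
  {Thorn, Cedar} + {Pine, Milton, Sutton, Vale}: 34 + 74 = 108
  {Pine, Cedar} + {Thorn, Milton, Sutton, Vale}: 44 + 78 = 122
  … (31 splits in total)
  {Milton} + {Thorn, Pine, Cedar, Sutton, Vale}: 10 + 76 = 86  ← best
Best: vehicle 1 Spruce → Milton → Spruce = 10; vehicle 2 Spruce → Thorn → Pine → Vale → Sutton → Cedar → Spruce = 76; combined 86.

86 miles — the smallest possible combined total.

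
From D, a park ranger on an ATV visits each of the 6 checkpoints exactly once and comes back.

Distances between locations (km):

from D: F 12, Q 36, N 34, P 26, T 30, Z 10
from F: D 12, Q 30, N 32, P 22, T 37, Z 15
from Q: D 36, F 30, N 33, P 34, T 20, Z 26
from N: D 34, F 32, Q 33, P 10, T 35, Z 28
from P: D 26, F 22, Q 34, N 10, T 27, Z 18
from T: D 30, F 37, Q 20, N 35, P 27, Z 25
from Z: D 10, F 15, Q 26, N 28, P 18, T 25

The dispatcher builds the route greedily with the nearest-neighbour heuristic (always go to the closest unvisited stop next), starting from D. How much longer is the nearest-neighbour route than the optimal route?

D: Z=10, F=12, P=26, T=30, N=34, Q=36 ⇒ Z
Z: F=15, P=18, T=25, Q=26, N=28 ⇒ F
F: P=22, Q=30, N=32, T=37 ⇒ P
P: N=10, T=27, Q=34 ⇒ N
N: Q=33, T=35 ⇒ Q
Q: T=20 ⇒ T
NN route D → Z → F → P → N → Q → T → D costs 140.
Optimal: D → F → P → N → Q → T → Z → D costs 132 (by enumerating all 360 distinct tours).
Excess = 140 − 132 = 8.

The nearest-neighbour route is 8 km longer than optimal.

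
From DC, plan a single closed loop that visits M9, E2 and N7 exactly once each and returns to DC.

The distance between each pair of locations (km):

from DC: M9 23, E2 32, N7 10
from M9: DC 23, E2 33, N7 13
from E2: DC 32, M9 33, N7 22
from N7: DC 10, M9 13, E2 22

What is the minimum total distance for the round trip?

88 km — the shortest possible round trip.

DC → M9 → E2 → N7 → DC: 23+33+22+10 = 88
DC → M9 → N7 → E2 → DC: 23+13+22+32 = 90
DC → E2 → M9 → N7 → DC: 32+33+13+10 = 88
The minimum is 88.
One optimal route: DC → M9 → E2 → N7 → DC (or its reverse).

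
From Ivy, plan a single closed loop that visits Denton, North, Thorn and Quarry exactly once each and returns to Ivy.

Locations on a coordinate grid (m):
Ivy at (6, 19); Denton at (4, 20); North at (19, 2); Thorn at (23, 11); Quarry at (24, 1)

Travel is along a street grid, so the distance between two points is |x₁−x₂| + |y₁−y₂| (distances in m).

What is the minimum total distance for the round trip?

Minimum total distance: 78 m.

Ivy→Denton→North→Thorn→Quarry→Ivy: 3+33+13+11+36 = 96
Ivy→Denton→North→Quarry→Thorn→Ivy: 3+33+6+11+25 = 78
Ivy→Denton→Thorn→North→Quarry→Ivy: 3+28+13+6+36 = 86
Ivy→Denton→Thorn→Quarry→North→Ivy: 3+28+11+6+30 = 78
Ivy→Denton→Quarry→North→Thorn→Ivy: 3+39+6+13+25 = 86
Ivy→Denton→Quarry→Thorn→North→Ivy: 3+39+11+13+30 = 96
Ivy→North→Denton→Thorn→Quarry→Ivy: 30+33+28+11+36 = 138
Ivy→North→Denton→Quarry→Thorn→Ivy: 30+33+39+11+25 = 138
Ivy→North→Thorn→Denton→Quarry→Ivy: 30+13+28+39+36 = 146
Ivy→North→Quarry→Denton→Thorn→Ivy: 30+6+39+28+25 = 128
Ivy→Thorn→Denton→North→Quarry→Ivy: 25+28+33+6+36 = 128
Ivy→Thorn→North→Denton→Quarry→Ivy: 25+13+33+39+36 = 146
The minimum is 78.
One optimal route: Ivy → Denton → North → Quarry → Thorn → Ivy (or its reverse).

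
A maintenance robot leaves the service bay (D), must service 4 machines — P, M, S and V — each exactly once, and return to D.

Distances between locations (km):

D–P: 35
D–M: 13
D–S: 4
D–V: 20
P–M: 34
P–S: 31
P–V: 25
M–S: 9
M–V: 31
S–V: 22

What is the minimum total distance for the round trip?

With 4 stops there are 4!/2 = 12 distinct round trips (a route and its reverse cost the same).
D → P → M → S → V → D: 35+34+9+22+20 = 120
D → P → M → V → S → D: 35+34+31+22+4 = 126
D → P → S → M → V → D: 35+31+9+31+20 = 126
D → P → S → V → M → D: 35+31+22+31+13 = 132
D → P → V → M → S → D: 35+25+31+9+4 = 104
D → P → V → S → M → D: 35+25+22+9+13 = 104
D → M → P → S → V → D: 13+34+31+22+20 = 120
D → M → P → V → S → D: 13+34+25+22+4 = 98
D → M → S → P → V → D: 13+9+31+25+20 = 98
D → M → V → P → S → D: 13+31+25+31+4 = 104
D → S → P → M → V → D: 4+31+34+31+20 = 120
D → S → M → P → V → D: 4+9+34+25+20 = 92
The minimum is 92.
One optimal route: D → S → M → P → V → D (or its reverse).

Minimum total distance: 92 km.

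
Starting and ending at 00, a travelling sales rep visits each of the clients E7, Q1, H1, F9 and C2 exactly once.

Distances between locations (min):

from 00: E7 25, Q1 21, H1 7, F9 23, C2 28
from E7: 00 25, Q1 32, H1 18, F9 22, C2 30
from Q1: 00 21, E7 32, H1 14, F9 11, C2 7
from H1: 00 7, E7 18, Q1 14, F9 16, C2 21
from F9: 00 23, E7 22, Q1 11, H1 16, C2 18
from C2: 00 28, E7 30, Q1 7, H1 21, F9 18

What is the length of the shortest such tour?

00 - E7 - Q1 - H1 - F9 - C2 - 00: 25+32+14+16+18+28 = 133
00 - E7 - Q1 - H1 - C2 - F9 - 00: 25+32+14+21+18+23 = 133
00 - E7 - Q1 - F9 - H1 - C2 - 00: 25+32+11+16+21+28 = 133
00 - E7 - Q1 - F9 - C2 - H1 - 00: 25+32+11+18+21+7 = 114
00 - E7 - Q1 - C2 - H1 - F9 - 00: 25+32+7+21+16+23 = 124
00 - E7 - Q1 - C2 - F9 - H1 - 00: 25+32+7+18+16+7 = 105
00 - E7 - H1 - Q1 - F9 - C2 - 00: 25+18+14+11+18+28 = 114
00 - E7 - H1 - Q1 - C2 - F9 - 00: 25+18+14+7+18+23 = 105
00 - E7 - H1 - F9 - Q1 - C2 - 00: 25+18+16+11+7+28 = 105
00 - E7 - H1 - F9 - C2 - Q1 - 00: 25+18+16+18+7+21 = 105
00 - E7 - H1 - C2 - Q1 - F9 - 00: 25+18+21+7+11+23 = 105
00 - E7 - H1 - C2 - F9 - Q1 - 00: 25+18+21+18+11+21 = 114
00 - E7 - F9 - Q1 - H1 - C2 - 00: 25+22+11+14+21+28 = 121
00 - E7 - F9 - Q1 - C2 - H1 - 00: 25+22+11+7+21+7 = 93
… (46 more)
The minimum is 93.
One optimal route: 00 → E7 → F9 → Q1 → C2 → H1 → 00 (or its reverse).

Shortest round trip = 93 min.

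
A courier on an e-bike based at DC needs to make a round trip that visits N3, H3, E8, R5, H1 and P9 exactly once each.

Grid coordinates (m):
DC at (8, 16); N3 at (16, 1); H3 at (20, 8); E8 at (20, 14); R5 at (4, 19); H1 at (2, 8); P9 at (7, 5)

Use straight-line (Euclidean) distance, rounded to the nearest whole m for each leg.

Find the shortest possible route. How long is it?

DC - N3 - H3 - E8 - R5 - H1 - P9 - DC: 17+8+6+17+11+6+11 = 76
DC - N3 - H3 - E8 - R5 - P9 - H1 - DC: 17+8+6+17+14+6+10 = 78
DC - N3 - H3 - E8 - H1 - R5 - P9 - DC: 17+8+6+19+11+14+11 = 86
DC - N3 - H3 - E8 - H1 - P9 - R5 - DC: 17+8+6+19+6+14+5 = 75
DC - N3 - H3 - E8 - P9 - R5 - H1 - DC: 17+8+6+16+14+11+10 = 82
DC - N3 - H3 - E8 - P9 - H1 - R5 - DC: 17+8+6+16+6+11+5 = 69
DC - N3 - H3 - R5 - E8 - H1 - P9 - DC: 17+8+19+17+19+6+11 = 97
DC - N3 - H3 - R5 - E8 - P9 - H1 - DC: 17+8+19+17+16+6+10 = 93
… (352 more)
DC - E8 - H3 - N3 - P9 - H1 - R5 - DC: 12+6+8+10+6+11+5 = 58  ← best
The minimum is 58.
One optimal route: DC → E8 → H3 → N3 → P9 → H1 → R5 → DC (or its reverse).

58 m — the shortest possible round trip.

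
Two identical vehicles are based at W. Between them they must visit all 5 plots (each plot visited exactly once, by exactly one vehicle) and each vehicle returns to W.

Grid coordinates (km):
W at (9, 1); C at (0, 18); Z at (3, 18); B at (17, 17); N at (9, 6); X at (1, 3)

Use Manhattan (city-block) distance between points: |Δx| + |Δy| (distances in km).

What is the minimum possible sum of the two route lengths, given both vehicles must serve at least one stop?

78 km — the smallest possible combined total.

Try each way of splitting the stops between the two vehicles (each non-empty) and, for each split, find the best tour for each vehicle:
  {C} + {Z, B, N, X}: 52 + 66 = 118
  {Z} + {C, B, N, X}: 46 + 68 = 114
  {C, Z} + {B, N, X}: 52 + 64 = 116
  {B} + {C, Z, N, X}: 48 + 52 = 100
  {C, B} + {Z, N, X}: 68 + 50 = 118
  {Z, B} + {C, N, X}: 62 + 52 = 114
  … (15 splits in total)
  {N} + {C, Z, B, X}: 10 + 68 = 78  ← best
Best: vehicle 1 W → N → W = 10; vehicle 2 W → B → Z → C → X → W = 68; combined 78.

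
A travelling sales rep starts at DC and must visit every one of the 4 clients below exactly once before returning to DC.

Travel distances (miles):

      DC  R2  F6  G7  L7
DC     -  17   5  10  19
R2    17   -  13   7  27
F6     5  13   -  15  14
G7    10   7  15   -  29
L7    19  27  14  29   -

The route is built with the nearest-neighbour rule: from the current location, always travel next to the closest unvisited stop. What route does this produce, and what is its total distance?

DC → [F6:5 / G7:10 / R2:17 / L7:19] → F6 (5)
F6 → [R2:13 / L7:14 / G7:15] → R2 (13)
R2 → [G7:7 / L7:27] → G7 (7)
G7 → [L7:29] → L7 (29)
Return L7→DC: 19.
Total = 5 + 13 + 7 + 29 + 19 = 73.

Nearest-neighbour total = 73 miles; route DC → F6 → R2 → G7 → L7 → DC.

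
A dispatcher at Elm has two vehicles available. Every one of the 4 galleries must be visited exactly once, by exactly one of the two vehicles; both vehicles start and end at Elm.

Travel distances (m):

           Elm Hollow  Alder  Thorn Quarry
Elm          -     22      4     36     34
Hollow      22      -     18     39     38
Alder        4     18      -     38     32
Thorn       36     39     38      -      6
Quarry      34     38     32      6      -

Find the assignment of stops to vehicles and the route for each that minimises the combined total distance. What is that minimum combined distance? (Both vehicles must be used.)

109 m — the smallest possible combined total.

Try each way of splitting the stops between the two vehicles (each non-empty) and, for each split, find the best tour for each vehicle:
  {Hollow} + {Alder, Thorn, Quarry}: 44 + 78 = 122
  {Alder} + {Hollow, Thorn, Quarry}: 8 + 101 = 109
  {Hollow, Alder} + {Thorn, Quarry}: 44 + 76 = 120
  {Thorn} + {Hollow, Alder, Quarry}: 72 + 94 = 166
  {Hollow, Thorn} + {Alder, Quarry}: 97 + 70 = 167
  {Alder, Thorn} + {Hollow, Quarry}: 78 + 94 = 172
  … (7 splits in total)
Best: vehicle 1 Elm → Alder → Elm = 8; vehicle 2 Elm → Hollow → Thorn → Quarry → Elm = 101; combined 109.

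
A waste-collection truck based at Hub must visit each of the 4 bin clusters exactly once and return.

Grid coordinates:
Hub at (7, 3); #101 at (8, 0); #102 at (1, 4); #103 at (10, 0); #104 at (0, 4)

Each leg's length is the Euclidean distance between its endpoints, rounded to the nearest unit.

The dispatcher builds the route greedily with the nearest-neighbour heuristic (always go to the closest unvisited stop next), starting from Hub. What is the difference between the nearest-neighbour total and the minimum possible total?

1 longer than the optimal tour.

From Hub: #101=3, #103=4, #102=6, #104=7 → choose #101 (3).
From #101: #103=2, #102=8, #104=9 → choose #103 (2).
From #103: #102=10, #104=11 → choose #102 (10).
From #102: #104=1 → choose #104 (1).
NN route Hub → #101 → #103 → #102 → #104 → Hub costs 23.
Optimal: Hub → #102 → #104 → #101 → #103 → Hub costs 22 (by enumerating all 12 distinct tours).
Excess = 23 − 22 = 1.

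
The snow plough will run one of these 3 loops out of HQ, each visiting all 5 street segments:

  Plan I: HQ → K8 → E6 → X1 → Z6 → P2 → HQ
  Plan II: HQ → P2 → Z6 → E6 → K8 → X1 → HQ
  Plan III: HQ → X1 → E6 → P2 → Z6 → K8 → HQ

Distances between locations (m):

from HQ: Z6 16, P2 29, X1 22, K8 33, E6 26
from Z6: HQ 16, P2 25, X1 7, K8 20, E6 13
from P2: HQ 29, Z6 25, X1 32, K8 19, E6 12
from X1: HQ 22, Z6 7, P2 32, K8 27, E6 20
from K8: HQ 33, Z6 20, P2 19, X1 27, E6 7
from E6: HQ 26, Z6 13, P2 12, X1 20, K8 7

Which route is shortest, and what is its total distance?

121 m — Plan I is the shortest.

Plan I: 33 + 7 + 20 + 7 + 25 + 29 = 121
Plan II: 29 + 25 + 13 + 7 + 27 + 22 = 123
Plan III: 22 + 20 + 12 + 25 + 20 + 33 = 132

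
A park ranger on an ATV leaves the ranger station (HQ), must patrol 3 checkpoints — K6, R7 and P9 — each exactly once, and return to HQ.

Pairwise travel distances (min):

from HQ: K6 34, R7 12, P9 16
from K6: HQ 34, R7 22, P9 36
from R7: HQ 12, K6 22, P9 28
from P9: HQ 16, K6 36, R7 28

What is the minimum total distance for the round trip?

There are 3 distinct closed tours to check (reversals are equivalent).
HQ-K6-R7-P9-HQ: 34+22+28+16 = 100
HQ-K6-P9-R7-HQ: 34+36+28+12 = 110
HQ-R7-K6-P9-HQ: 12+22+36+16 = 86
The minimum is 86.
One optimal route: HQ → R7 → K6 → P9 → HQ (or its reverse).

Minimum total distance: 86 min.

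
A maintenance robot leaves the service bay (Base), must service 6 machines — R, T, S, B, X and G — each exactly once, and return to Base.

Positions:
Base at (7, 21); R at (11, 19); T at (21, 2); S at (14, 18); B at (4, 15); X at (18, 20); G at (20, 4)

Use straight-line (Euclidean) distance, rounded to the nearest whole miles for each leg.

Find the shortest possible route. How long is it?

57 miles — the shortest possible round trip.

There are 360 distinct closed tours to check (reversals are equivalent).
Base→R→T→S→B→X→G→Base: 4+20+17+10+15+16+21 = 103
Base→R→T→S→B→G→X→Base: 4+20+17+10+19+16+11 = 97
Base→R→T→S→X→B→G→Base: 4+20+17+4+15+19+21 = 100
Base→R→T→S→X→G→B→Base: 4+20+17+4+16+19+7 = 87
Base→R→T→S→G→B→X→Base: 4+20+17+15+19+15+11 = 101
Base→R→T→S→G→X→B→Base: 4+20+17+15+16+15+7 = 94
Base→R→T→B→S→X→G→Base: 4+20+21+10+4+16+21 = 96
Base→R→T→B→S→G→X→Base: 4+20+21+10+15+16+11 = 97
… (352 more)
Base→R→S→X→T→G→B→Base: 4+3+4+18+2+19+7 = 57  ← best
The minimum is 57.
One optimal route: Base → R → S → X → T → G → B → Base (or its reverse).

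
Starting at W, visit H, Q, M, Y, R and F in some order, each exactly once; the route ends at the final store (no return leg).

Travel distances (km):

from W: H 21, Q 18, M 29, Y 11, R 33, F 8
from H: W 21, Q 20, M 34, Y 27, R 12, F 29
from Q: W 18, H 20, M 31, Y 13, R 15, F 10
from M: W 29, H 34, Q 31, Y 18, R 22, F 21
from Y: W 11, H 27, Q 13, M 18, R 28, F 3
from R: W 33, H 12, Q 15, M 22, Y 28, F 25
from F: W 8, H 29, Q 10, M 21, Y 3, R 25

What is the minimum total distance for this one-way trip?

There are 6! = 720 possible orderings.
W - H - Q - M - Y - R - F: 21+20+31+18+28+25 = 143
W - H - Q - M - Y - F - R: 21+20+31+18+3+25 = 118
W - H - Q - M - R - Y - F: 21+20+31+22+28+3 = 125
W - H - Q - M - R - F - Y: 21+20+31+22+25+3 = 122
W - H - Q - M - F - Y - R: 21+20+31+21+3+28 = 124
W - H - Q - M - F - R - Y: 21+20+31+21+25+28 = 146
W - H - Q - Y - M - R - F: 21+20+13+18+22+25 = 119
W - H - Q - Y - M - F - R: 21+20+13+18+21+25 = 118
… (712 more)
W - Y - F - Q - H - R - M: 11+3+10+20+12+22 = 78  ← best
The minimum is 78.
One shortest path: W → Y → F → Q → H → R → M.

Minimum one-way distance = 78 km.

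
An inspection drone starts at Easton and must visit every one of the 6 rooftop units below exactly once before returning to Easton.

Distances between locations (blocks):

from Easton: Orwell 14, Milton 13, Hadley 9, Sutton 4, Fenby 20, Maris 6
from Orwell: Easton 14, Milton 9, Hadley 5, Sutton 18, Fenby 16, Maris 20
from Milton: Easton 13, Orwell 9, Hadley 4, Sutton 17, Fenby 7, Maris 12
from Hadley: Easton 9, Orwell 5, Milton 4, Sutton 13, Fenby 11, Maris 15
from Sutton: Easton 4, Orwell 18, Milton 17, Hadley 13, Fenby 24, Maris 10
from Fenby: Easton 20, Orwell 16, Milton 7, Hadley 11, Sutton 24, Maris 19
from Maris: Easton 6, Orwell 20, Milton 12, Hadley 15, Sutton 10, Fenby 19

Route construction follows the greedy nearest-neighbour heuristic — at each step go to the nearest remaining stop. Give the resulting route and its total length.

71 blocks along Easton → Sutton → Maris → Milton → Hadley → Orwell → Fenby → Easton.

From Easton: distances to unvisited — Sutton=4, Maris=6, Hadley=9, Milton=13, Orwell=14, Fenby=20. Nearest is Sutton (4).
From Sutton: distances to unvisited — Maris=10, Hadley=13, Milton=17, Orwell=18, Fenby=24. Nearest is Maris (10).
From Maris: distances to unvisited — Milton=12, Hadley=15, Fenby=19, Orwell=20. Nearest is Milton (12).
From Milton: distances to unvisited — Hadley=4, Fenby=7, Orwell=9. Nearest is Hadley (4).
From Hadley: distances to unvisited — Orwell=5, Fenby=11. Nearest is Orwell (5).
From Orwell: distances to unvisited — Fenby=16. Nearest is Fenby (16).
Return Fenby→Easton: 20.
Total = 4 + 10 + 12 + 4 + 5 + 16 + 20 = 71.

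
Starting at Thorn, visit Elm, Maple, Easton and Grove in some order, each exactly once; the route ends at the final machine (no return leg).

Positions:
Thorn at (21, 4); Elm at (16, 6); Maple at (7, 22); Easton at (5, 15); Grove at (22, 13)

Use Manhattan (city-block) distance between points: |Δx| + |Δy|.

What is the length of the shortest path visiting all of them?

There are 4! = 24 possible orderings.
Thorn - Elm - Maple - Easton - Grove: 7+25+9+19 = 60
Thorn - Elm - Maple - Grove - Easton: 7+25+24+19 = 75
Thorn - Elm - Easton - Maple - Grove: 7+20+9+24 = 60
Thorn - Elm - Easton - Grove - Maple: 7+20+19+24 = 70
Thorn - Elm - Grove - Maple - Easton: 7+13+24+9 = 53
Thorn - Elm - Grove - Easton - Maple: 7+13+19+9 = 48
Thorn - Maple - Elm - Easton - Grove: 32+25+20+19 = 96
Thorn - Maple - Elm - Grove - Easton: 32+25+13+19 = 89
Thorn - Maple - Easton - Elm - Grove: 32+9+20+13 = 74
Thorn - Maple - Easton - Grove - Elm: 32+9+19+13 = 73
Thorn - Maple - Grove - Elm - Easton: 32+24+13+20 = 89
Thorn - Maple - Grove - Easton - Elm: 32+24+19+20 = 95
Thorn - Easton - Elm - Maple - Grove: 27+20+25+24 = 96
Thorn - Easton - Elm - Grove - Maple: 27+20+13+24 = 84
… (10 more)
The minimum is 48.
One shortest path: Thorn → Elm → Grove → Easton → Maple.

Shortest open route: 48.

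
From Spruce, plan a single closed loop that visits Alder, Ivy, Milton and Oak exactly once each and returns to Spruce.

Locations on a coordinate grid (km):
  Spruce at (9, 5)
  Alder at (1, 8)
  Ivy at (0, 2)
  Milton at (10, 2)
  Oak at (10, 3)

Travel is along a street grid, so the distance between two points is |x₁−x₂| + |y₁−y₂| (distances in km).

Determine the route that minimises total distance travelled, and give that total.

With 4 stops there are 4!/2 = 12 distinct round trips (a route and its reverse cost the same).
Spruce - Alder - Ivy - Milton - Oak - Spruce: 11+7+10+1+3 = 32
Spruce - Alder - Ivy - Oak - Milton - Spruce: 11+7+11+1+4 = 34
Spruce - Alder - Milton - Ivy - Oak - Spruce: 11+15+10+11+3 = 50
Spruce - Alder - Milton - Oak - Ivy - Spruce: 11+15+1+11+12 = 50
Spruce - Alder - Oak - Ivy - Milton - Spruce: 11+14+11+10+4 = 50
Spruce - Alder - Oak - Milton - Ivy - Spruce: 11+14+1+10+12 = 48
Spruce - Ivy - Alder - Milton - Oak - Spruce: 12+7+15+1+3 = 38
Spruce - Ivy - Alder - Oak - Milton - Spruce: 12+7+14+1+4 = 38
Spruce - Ivy - Milton - Alder - Oak - Spruce: 12+10+15+14+3 = 54
Spruce - Ivy - Oak - Alder - Milton - Spruce: 12+11+14+15+4 = 56
Spruce - Milton - Alder - Ivy - Oak - Spruce: 4+15+7+11+3 = 40
Spruce - Milton - Ivy - Alder - Oak - Spruce: 4+10+7+14+3 = 38
The minimum is 32.
One optimal route: Spruce → Alder → Ivy → Milton → Oak → Spruce (or its reverse).

Shortest round trip = 32 km.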